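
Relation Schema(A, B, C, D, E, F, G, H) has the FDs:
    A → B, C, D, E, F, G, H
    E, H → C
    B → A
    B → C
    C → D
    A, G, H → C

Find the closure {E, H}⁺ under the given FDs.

{C, D, E, H}

Start with {E, H}.
E, H → C applies; add {C} → now {C, E, H}.
C → D applies; add {D} → now {C, D, E, H}.
No further FD applies.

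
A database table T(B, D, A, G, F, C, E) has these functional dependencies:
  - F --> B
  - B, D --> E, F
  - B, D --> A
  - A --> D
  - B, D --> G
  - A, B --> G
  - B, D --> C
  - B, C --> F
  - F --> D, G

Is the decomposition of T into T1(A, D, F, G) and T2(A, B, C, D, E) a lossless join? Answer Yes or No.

The shared attributes are {A, D} and {A, D}⁺ = {A, D}.
T1 ⊄ {A, D} and T2 ⊄ {A, D}, so the split is lossy.

No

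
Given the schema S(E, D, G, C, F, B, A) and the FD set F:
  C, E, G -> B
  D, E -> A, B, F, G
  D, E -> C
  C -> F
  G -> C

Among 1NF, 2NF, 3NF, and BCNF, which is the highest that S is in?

2NF

Candidate key: {D, E}. Prime attributes: {D, E}.
For C, E, G -> B we have {C, E, G}⁺ = {B, C, E, F, G}; {C, E, G} is not a superkey, so BCNF fails.
Because {B} is non-prime and the left side of C, E, G -> B is not a superkey, the relation is not in 3NF.
No proper subset of a key has a non-prime attribute in its closure, so there is no partial dependency; 2NF holds.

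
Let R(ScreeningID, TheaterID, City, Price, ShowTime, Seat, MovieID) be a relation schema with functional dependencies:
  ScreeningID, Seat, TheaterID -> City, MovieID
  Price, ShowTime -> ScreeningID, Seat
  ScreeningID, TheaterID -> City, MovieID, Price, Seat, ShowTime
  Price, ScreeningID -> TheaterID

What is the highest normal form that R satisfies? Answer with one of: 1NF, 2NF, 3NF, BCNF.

Candidate keys: {Price, ScreeningID}, {Price, ShowTime}, {ScreeningID, TheaterID}. Prime attributes: {Price, ScreeningID, ShowTime, TheaterID}.
Every FD has a superkey on the left, so the relation is in BCNF.

BCNF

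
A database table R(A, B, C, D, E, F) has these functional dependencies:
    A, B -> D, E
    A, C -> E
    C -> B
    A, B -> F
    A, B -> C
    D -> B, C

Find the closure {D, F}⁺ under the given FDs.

Start with {D, F}.
D -> B, C applies; add {B, C} → now {B, C, D, F}.
No further FD applies.

{B, C, D, F}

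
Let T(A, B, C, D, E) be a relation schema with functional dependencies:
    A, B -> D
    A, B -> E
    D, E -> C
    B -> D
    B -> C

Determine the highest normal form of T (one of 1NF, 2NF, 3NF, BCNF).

1NF

Candidate key: {A, B}. Prime attributes: {A, B}.
For D, E -> C we have {D, E}⁺ = {C, D, E}; {D, E} is not a superkey, so BCNF fails.
D, E -> C has non-prime {C} on the right and a non-superkey on the left, so 3NF fails.
Since {B} ⊂ {A, B} and {B}⁺ ⊇ {C, D} with {C, D} non-prime, there is a partial dependency; 2NF fails.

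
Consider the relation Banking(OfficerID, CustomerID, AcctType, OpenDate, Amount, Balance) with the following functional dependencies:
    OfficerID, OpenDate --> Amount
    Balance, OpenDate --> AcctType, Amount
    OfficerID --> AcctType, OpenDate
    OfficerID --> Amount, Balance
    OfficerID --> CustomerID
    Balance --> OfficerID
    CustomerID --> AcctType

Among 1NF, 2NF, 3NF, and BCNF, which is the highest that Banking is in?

Candidate keys: {Balance}, {OfficerID}. Prime attributes: {Balance, OfficerID}.
CustomerID --> AcctType breaks BCNF: {CustomerID}⁺ = {AcctType, CustomerID}, so {CustomerID} is not a superkey.
Because {AcctType} is non-prime and the left side of CustomerID --> AcctType is not a superkey, the relation is not in 3NF.
All keys have size 1, which rules out partial dependencies — 2NF is satisfied.

2NF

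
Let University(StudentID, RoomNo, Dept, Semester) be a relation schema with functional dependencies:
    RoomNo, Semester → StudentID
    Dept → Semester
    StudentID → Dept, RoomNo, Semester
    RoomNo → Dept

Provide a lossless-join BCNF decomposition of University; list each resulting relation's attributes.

{Dept, RoomNo, StudentID}; {Dept, Semester}

Candidate keys of the original relation: {RoomNo}, {StudentID}.
{Dept, RoomNo, Semester, StudentID}: {Dept} determines {Dept, Semester} here but is not a superkey — split on Dept → Semester, giving {Dept, Semester} and {Dept, RoomNo, StudentID}.
{Dept, Semester}: every determinant is a superkey — BCNF.
{Dept, RoomNo, StudentID}: every determinant is a superkey — BCNF.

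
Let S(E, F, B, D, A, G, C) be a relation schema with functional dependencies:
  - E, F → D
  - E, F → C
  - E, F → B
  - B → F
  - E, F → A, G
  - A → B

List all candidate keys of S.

Attributes never on any right-hand side: {E} — every candidate key must contain it.
{A, E}⁺ = {A, B, C, D, E, F, G} — all of the relation — so {A, E} is a candidate key.
{B, E}⁺ = {A, B, C, D, E, F, G} — all of the relation — so {B, E} is a candidate key.
{E, F}⁺ = {A, B, C, D, E, F, G} — all of the relation — so {E, F} is a candidate key.
No proper subset of any of these is a key, and no other minimal superkey exists.

{A, E}, {B, E}, {E, F}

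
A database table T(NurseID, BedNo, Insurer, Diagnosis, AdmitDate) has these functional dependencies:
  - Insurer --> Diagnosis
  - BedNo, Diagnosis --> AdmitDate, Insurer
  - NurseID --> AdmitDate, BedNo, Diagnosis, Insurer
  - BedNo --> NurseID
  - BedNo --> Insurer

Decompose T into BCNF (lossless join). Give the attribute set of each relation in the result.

{AdmitDate, BedNo, Insurer, NurseID}; {Diagnosis, Insurer}

Candidate keys of the original relation: {BedNo}, {NurseID}.
Within {AdmitDate, BedNo, Diagnosis, Insurer, NurseID}: {Insurer}⁺ ∩ {AdmitDate, BedNo, Diagnosis, Insurer, NurseID} = {Diagnosis, Insurer}, not the whole set, so Insurer --> Diagnosis violates BCNF; decompose into {Diagnosis, Insurer} and {AdmitDate, BedNo, Insurer, NurseID}.
{Diagnosis, Insurer} has no BCNF violation.
{AdmitDate, BedNo, Insurer, NurseID} has no BCNF violation.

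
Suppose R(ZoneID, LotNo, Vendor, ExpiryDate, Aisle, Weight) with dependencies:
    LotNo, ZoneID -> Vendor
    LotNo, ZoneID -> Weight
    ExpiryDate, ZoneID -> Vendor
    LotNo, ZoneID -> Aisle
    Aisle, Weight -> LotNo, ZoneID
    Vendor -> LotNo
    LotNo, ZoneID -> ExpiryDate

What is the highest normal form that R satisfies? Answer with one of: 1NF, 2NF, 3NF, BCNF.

3NF

Candidate keys: {Aisle, Weight}, {ExpiryDate, ZoneID}, {LotNo, ZoneID}, {Vendor, ZoneID}. Prime attributes: {Aisle, ExpiryDate, LotNo, Vendor, Weight, ZoneID}.
For Vendor -> LotNo we have {Vendor}⁺ = {LotNo, Vendor}; {Vendor} is not a superkey, so BCNF fails.
Since {LotNo} ⊆ prime attributes and every other non-superkey FD also has a prime right side, the schema is in 3NF.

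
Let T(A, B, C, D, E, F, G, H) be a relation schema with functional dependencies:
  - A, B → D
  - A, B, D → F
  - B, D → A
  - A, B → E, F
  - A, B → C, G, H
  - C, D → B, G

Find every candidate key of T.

Closure of {A, B} is {A, B, C, D, E, F, G, H}, the whole schema; {A, B} is a candidate key.
Closure of {B, D} is {A, B, C, D, E, F, G, H}, the whole schema; {B, D} is a candidate key.
Closure of {C, D} is {A, B, C, D, E, F, G, H}, the whole schema; {C, D} is a candidate key.
No proper subset of any of these is a key, and no other minimal superkey exists.

{A, B}, {B, D}, {C, D}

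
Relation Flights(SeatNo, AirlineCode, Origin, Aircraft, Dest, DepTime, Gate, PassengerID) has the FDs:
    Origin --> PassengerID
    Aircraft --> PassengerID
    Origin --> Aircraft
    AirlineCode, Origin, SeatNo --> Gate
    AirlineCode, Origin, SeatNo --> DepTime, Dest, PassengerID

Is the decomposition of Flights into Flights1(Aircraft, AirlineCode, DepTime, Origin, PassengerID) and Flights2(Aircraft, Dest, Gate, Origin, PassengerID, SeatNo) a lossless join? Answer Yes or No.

No

Common attributes: {Aircraft, Origin, PassengerID}; their closure is {Aircraft, Origin, PassengerID}.
The closure covers neither Flights1 nor Flights2 entirely; the join is not lossless.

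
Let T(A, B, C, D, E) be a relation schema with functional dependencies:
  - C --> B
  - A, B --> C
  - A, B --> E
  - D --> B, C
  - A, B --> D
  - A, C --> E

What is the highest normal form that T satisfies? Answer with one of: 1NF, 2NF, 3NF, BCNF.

Candidate keys: {A, B}, {A, C}, {A, D}. Prime attributes: {A, B, C, D}.
C --> B breaks BCNF: {C}⁺ = {B, C}, so {C} is not a superkey.
Its right-hand attributes {B} are all prime, as are those of every other non-superkey FD — the relation is in 3NF.

3NF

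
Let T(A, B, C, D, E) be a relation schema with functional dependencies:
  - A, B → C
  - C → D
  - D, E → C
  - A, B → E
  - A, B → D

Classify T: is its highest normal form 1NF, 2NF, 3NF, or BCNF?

2NF

Candidate key: {A, B}. Prime attributes: {A, B}.
C → D breaks BCNF: {C}⁺ = {C, D}, so {C} is not a superkey.
Because {D} is non-prime and the left side of C → D is not a superkey, the relation is not in 3NF.
No non-prime attribute depends on a proper subset of any candidate key, so 2NF holds.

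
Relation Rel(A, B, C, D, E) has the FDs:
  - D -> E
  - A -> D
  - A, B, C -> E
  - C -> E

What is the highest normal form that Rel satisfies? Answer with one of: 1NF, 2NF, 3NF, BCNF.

1NF

Candidate key: {A, B, C}. Prime attributes: {A, B, C}.
D -> E breaks BCNF: {D}⁺ = {D, E}, so {D} is not a superkey.
D -> E has non-prime {E} on the right and a non-superkey on the left, so 3NF fails.
The proper key subset {A} of {A, B, C} determines non-prime {D, E}, so the relation is not even in 2NF.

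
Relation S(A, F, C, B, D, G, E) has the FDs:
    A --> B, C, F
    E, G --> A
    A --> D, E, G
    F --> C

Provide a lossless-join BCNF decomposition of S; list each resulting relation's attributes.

{A, B, D, E, F, G}; {C, F}

Candidate keys of the original relation: {A}, {E, G}.
{A, B, C, D, E, F, G}: {F} determines {C, F} here but is not a superkey — split on F --> C, giving {C, F} and {A, B, D, E, F, G}.
{C, F} has no BCNF violation.
{A, B, D, E, F, G} has no BCNF violation.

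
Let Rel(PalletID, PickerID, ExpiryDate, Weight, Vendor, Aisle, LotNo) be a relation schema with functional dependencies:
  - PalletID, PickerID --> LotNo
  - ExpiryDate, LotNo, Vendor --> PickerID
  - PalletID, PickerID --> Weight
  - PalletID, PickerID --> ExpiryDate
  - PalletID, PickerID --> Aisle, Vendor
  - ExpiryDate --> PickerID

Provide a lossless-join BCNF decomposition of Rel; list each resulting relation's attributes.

Candidate keys of the original relation: {ExpiryDate, PalletID}, {PalletID, PickerID}.
In {Aisle, ExpiryDate, LotNo, PalletID, PickerID, Vendor, Weight}, {ExpiryDate, LotNo, Vendor} is not a superkey ({ExpiryDate, LotNo, Vendor}⁺ restricted to this set is {ExpiryDate, LotNo, PickerID, Vendor}), so split on ExpiryDate, LotNo, Vendor --> PickerID into {ExpiryDate, LotNo, PickerID, Vendor} and {Aisle, ExpiryDate, LotNo, PalletID, Vendor, Weight}.
In {ExpiryDate, LotNo, PickerID, Vendor}, {ExpiryDate} is not a superkey ({ExpiryDate}⁺ restricted to this set is {ExpiryDate, PickerID}), so split on ExpiryDate --> PickerID into {ExpiryDate, PickerID} and {ExpiryDate, LotNo, Vendor}.
{ExpiryDate, PickerID} is in BCNF.
{ExpiryDate, LotNo, Vendor} is in BCNF.
{Aisle, ExpiryDate, LotNo, PalletID, Vendor, Weight} is in BCNF.

{Aisle, ExpiryDate, LotNo, PalletID, Vendor, Weight}; {ExpiryDate, PickerID}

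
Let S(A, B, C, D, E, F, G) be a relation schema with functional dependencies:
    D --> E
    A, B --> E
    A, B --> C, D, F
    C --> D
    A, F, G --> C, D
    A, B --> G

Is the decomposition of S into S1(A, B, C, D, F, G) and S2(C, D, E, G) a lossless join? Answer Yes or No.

S1 ∩ S2 = {C, D, G}; its closure under F is {C, D, E, G}.
Since S2 ⊆ {C, D, E, G}, the intersection is a superkey of S2; the decomposition is lossless.

Yes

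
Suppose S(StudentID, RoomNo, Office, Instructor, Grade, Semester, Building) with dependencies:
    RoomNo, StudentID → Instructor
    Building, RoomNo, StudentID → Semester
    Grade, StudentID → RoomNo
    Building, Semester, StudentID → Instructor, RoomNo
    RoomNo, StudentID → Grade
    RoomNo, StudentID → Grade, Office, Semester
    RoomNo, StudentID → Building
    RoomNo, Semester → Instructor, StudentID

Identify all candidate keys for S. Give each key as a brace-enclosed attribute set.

{Grade, StudentID}⁺ = {Building, Grade, Instructor, Office, RoomNo, Semester, StudentID}, which is every attribute, so {Grade, StudentID} is a candidate key.
{RoomNo, Semester}⁺ = {Building, Grade, Instructor, Office, RoomNo, Semester, StudentID}, which is every attribute, so {RoomNo, Semester} is a candidate key.
{RoomNo, StudentID}⁺ = {Building, Grade, Instructor, Office, RoomNo, Semester, StudentID}, which is every attribute, so {RoomNo, StudentID} is a candidate key.
{Building, Semester, StudentID}⁺ = {Building, Grade, Instructor, Office, RoomNo, Semester, StudentID}, which is every attribute, so {Building, Semester, StudentID} is a candidate key.
Any other superkey properly contains one of these, so there are no further candidate keys.

{Building, Semester, StudentID}, {Grade, StudentID}, {RoomNo, Semester}, {RoomNo, StudentID}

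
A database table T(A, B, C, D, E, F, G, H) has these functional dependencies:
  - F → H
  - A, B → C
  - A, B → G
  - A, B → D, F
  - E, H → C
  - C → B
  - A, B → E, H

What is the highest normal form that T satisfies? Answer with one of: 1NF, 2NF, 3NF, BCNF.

Candidate keys: {A, B}, {A, C}, {A, E, F}, {A, E, H}. Prime attributes: {A, B, C, E, F, H}.
F → H breaks BCNF: {F}⁺ = {F, H}, so {F} is not a superkey.
But every attribute on its right side ({H}) is prime, and the same holds for every other non-superkey FD, so 3NF still holds.

3NF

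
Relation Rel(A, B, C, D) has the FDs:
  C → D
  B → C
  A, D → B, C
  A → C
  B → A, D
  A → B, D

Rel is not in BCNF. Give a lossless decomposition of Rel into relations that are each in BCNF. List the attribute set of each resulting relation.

Candidate keys of the original relation: {A}, {B}.
Within {A, B, C, D}: {C}⁺ ∩ {A, B, C, D} = {C, D}, not the whole set, so C → D violates BCNF; decompose into {C, D} and {A, B, C}.
{C, D} has no BCNF violation.
{A, B, C} has no BCNF violation.

{A, B, C}; {C, D}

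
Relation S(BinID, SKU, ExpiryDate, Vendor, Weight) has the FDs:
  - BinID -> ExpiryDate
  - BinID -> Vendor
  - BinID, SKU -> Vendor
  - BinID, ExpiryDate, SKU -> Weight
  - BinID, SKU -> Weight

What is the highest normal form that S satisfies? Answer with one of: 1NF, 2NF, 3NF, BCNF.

Candidate key: {BinID, SKU}. Prime attributes: {BinID, SKU}.
For BinID -> ExpiryDate we have {BinID}⁺ = {BinID, ExpiryDate, Vendor}; {BinID} is not a superkey, so BCNF fails.
BinID -> ExpiryDate has non-prime {ExpiryDate} on the right and a non-superkey on the left, so 3NF fails.
Since {BinID} ⊂ {BinID, SKU} and {BinID}⁺ ⊇ {ExpiryDate, Vendor} with {ExpiryDate, Vendor} non-prime, there is a partial dependency; 2NF fails.

1NF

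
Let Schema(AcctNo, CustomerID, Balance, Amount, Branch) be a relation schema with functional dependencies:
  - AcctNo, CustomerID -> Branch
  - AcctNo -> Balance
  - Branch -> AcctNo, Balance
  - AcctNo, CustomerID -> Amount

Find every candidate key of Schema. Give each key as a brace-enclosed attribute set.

No FD produces {CustomerID}, so it must be in every candidate key.
{AcctNo, CustomerID}⁺ = {AcctNo, Amount, Balance, Branch, CustomerID} — all of the relation — so {AcctNo, CustomerID} is a candidate key.
{Branch, CustomerID}⁺ = {AcctNo, Amount, Balance, Branch, CustomerID} — all of the relation — so {Branch, CustomerID} is a candidate key.
No proper subset of any of these is a key, and no other minimal superkey exists.

{AcctNo, CustomerID}, {Branch, CustomerID}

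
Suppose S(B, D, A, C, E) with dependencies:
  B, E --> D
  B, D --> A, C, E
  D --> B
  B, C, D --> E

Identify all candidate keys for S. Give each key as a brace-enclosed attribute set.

{B, E}, {D}

{D}⁺ = {A, B, C, D, E} — all of the relation — so {D} is a candidate key.
{B, E}⁺ = {A, B, C, D, E} — all of the relation — so {B, E} is a candidate key.
Any other superkey properly contains one of these, so there are no further candidate keys.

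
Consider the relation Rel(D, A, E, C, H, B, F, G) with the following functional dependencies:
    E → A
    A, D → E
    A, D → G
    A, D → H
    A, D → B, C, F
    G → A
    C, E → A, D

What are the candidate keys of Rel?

{A, D} is a candidate key since {A, D}⁺ = {A, B, C, D, E, F, G, H} covers every attribute.
{C, E} is a candidate key since {C, E}⁺ = {A, B, C, D, E, F, G, H} covers every attribute.
{D, E} is a candidate key since {D, E}⁺ = {A, B, C, D, E, F, G, H} covers every attribute.
{D, G} is a candidate key since {D, G}⁺ = {A, B, C, D, E, F, G, H} covers every attribute.
These are minimal and exhaustive — every other superkey contains one of them.

{A, D}, {C, E}, {D, E}, {D, G}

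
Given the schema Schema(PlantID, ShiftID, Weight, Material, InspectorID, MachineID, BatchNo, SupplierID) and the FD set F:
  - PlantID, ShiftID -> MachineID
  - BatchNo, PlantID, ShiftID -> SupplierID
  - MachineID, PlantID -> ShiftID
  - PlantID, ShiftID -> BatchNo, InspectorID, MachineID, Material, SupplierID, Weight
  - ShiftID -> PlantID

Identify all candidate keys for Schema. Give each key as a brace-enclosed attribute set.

{MachineID, PlantID}, {ShiftID}

Closure of {ShiftID} is {BatchNo, InspectorID, MachineID, Material, PlantID, ShiftID, SupplierID, Weight}, the whole schema; {ShiftID} is a candidate key.
Closure of {MachineID, PlantID} is {BatchNo, InspectorID, MachineID, Material, PlantID, ShiftID, SupplierID, Weight}, the whole schema; {MachineID, PlantID} is a candidate key.
No proper subset of any of these is a key, and no other minimal superkey exists.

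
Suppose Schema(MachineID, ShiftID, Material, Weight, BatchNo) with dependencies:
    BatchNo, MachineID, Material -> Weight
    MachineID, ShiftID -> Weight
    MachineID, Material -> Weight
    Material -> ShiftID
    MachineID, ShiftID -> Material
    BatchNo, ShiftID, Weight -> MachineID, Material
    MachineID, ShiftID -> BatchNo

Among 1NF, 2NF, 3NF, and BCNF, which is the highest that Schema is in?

3NF

Candidate keys: {BatchNo, Material, Weight}, {BatchNo, ShiftID, Weight}, {MachineID, Material}, {MachineID, ShiftID}. Prime attributes: {BatchNo, MachineID, Material, ShiftID, Weight}.
For Material -> ShiftID we have {Material}⁺ = {Material, ShiftID}; {Material} is not a superkey, so BCNF fails.
Its right-hand attributes {ShiftID} are all prime, as are those of every other non-superkey FD — the relation is in 3NF.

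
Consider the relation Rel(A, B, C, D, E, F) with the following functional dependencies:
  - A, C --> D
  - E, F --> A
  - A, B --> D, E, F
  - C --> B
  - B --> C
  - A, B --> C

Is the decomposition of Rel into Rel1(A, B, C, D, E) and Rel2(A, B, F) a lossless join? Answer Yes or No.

The shared attributes are {A, B} and {A, B}⁺ = {A, B, C, D, E, F}.
Since Rel1 ⊆ {A, B, C, D, E, F}, the intersection is a superkey of Rel1; the decomposition is lossless.

Yes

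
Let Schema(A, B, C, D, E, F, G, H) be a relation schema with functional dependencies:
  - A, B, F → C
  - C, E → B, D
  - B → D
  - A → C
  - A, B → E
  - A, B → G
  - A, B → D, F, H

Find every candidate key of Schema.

{A, B}, {A, E}

Attributes never on any right-hand side: {A} — every candidate key must contain it.
{A, B}⁺ = {A, B, C, D, E, F, G, H}, which is every attribute, so {A, B} is a candidate key.
{A, E}⁺ = {A, B, C, D, E, F, G, H}, which is every attribute, so {A, E} is a candidate key.
These are minimal and exhaustive — every other superkey contains one of them.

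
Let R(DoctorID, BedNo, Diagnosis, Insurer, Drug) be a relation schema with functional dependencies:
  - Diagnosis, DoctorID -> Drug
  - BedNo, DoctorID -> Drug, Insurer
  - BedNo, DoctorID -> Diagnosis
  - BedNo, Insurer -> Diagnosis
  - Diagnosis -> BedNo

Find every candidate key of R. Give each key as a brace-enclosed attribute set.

{BedNo, DoctorID}, {Diagnosis, DoctorID}

{DoctorID} never appears on the right of any FD, so every key must include it.
Closure of {BedNo, DoctorID} is {BedNo, Diagnosis, DoctorID, Drug, Insurer}, the whole schema; {BedNo, DoctorID} is a candidate key.
Closure of {Diagnosis, DoctorID} is {BedNo, Diagnosis, DoctorID, Drug, Insurer}, the whole schema; {Diagnosis, DoctorID} is a candidate key.
These are minimal and exhaustive — every other superkey contains one of them.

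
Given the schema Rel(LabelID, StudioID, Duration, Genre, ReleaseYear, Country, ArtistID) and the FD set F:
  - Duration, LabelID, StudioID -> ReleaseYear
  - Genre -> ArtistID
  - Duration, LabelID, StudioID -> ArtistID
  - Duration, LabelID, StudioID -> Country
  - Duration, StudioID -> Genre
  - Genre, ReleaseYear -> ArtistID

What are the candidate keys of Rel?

{Duration, LabelID, StudioID} never appear on the right of any FD, so every key must include all of them.
Closure of {Duration, LabelID, StudioID} is {ArtistID, Country, Duration, Genre, LabelID, ReleaseYear, StudioID}, the whole schema; {Duration, LabelID, StudioID} is a candidate key.
No other minimal set has full closure, so this is the only candidate key.

{Duration, LabelID, StudioID}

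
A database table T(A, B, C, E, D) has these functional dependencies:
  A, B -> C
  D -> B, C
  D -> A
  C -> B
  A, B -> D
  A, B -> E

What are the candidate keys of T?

{A, B}, {A, C}, {D}

{D} is a candidate key since {D}⁺ = {A, B, C, D, E} covers every attribute.
{A, B} is a candidate key since {A, B}⁺ = {A, B, C, D, E} covers every attribute.
{A, C} is a candidate key since {A, C}⁺ = {A, B, C, D, E} covers every attribute.
Any other superkey properly contains one of these, so there are no further candidate keys.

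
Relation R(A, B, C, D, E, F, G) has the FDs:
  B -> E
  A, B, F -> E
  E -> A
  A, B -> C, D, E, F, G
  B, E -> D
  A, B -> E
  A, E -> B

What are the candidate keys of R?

{B}⁺ = {A, B, C, D, E, F, G}, which is every attribute, so {B} is a candidate key.
{E}⁺ = {A, B, C, D, E, F, G}, which is every attribute, so {E} is a candidate key.
These are minimal and exhaustive — every other superkey contains one of them.

{B}, {E}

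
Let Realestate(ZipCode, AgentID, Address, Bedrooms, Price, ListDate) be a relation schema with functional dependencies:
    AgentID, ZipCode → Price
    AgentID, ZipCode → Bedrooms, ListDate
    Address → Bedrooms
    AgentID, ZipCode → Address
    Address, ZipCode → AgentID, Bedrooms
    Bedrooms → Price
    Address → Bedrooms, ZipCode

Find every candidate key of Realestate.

{Address} is a candidate key since {Address}⁺ = {Address, AgentID, Bedrooms, ListDate, Price, ZipCode} covers every attribute.
{AgentID, ZipCode} is a candidate key since {AgentID, ZipCode}⁺ = {Address, AgentID, Bedrooms, ListDate, Price, ZipCode} covers every attribute.
These are minimal and exhaustive — every other superkey contains one of them.

{Address}, {AgentID, ZipCode}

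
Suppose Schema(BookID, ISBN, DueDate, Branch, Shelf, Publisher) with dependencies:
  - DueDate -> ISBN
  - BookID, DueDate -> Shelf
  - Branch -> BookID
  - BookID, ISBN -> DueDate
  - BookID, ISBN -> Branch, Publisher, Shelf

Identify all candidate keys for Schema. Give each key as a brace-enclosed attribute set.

{BookID, DueDate}, {BookID, ISBN}, {Branch, DueDate}, {Branch, ISBN}

Closure of {BookID, DueDate} is {BookID, Branch, DueDate, ISBN, Publisher, Shelf}, the whole schema; {BookID, DueDate} is a candidate key.
Closure of {BookID, ISBN} is {BookID, Branch, DueDate, ISBN, Publisher, Shelf}, the whole schema; {BookID, ISBN} is a candidate key.
Closure of {Branch, DueDate} is {BookID, Branch, DueDate, ISBN, Publisher, Shelf}, the whole schema; {Branch, DueDate} is a candidate key.
Closure of {Branch, ISBN} is {BookID, Branch, DueDate, ISBN, Publisher, Shelf}, the whole schema; {Branch, ISBN} is a candidate key.
Any other superkey properly contains one of these, so there are no further candidate keys.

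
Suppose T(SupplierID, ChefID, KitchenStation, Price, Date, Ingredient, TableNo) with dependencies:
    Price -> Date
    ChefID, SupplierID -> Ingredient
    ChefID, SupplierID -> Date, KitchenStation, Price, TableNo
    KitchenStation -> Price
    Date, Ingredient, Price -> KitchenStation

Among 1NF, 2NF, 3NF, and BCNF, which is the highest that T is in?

Candidate key: {ChefID, SupplierID}. Prime attributes: {ChefID, SupplierID}.
Price -> Date breaks BCNF: {Price}⁺ = {Date, Price}, so {Price} is not a superkey.
Price -> Date determines the non-prime attribute {Date} from a non-superkey — 3NF is violated.
No proper subset of a key has a non-prime attribute in its closure, so there is no partial dependency; 2NF holds.

2NF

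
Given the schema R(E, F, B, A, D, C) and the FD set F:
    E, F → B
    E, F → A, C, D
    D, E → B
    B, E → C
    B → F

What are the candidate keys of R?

No FD produces {E}, so it must be in every candidate key.
Closure of {B, E} is {A, B, C, D, E, F}, the whole schema; {B, E} is a candidate key.
Closure of {D, E} is {A, B, C, D, E, F}, the whole schema; {D, E} is a candidate key.
Closure of {E, F} is {A, B, C, D, E, F}, the whole schema; {E, F} is a candidate key.
Any other superkey properly contains one of these, so there are no further candidate keys.

{B, E}, {D, E}, {E, F}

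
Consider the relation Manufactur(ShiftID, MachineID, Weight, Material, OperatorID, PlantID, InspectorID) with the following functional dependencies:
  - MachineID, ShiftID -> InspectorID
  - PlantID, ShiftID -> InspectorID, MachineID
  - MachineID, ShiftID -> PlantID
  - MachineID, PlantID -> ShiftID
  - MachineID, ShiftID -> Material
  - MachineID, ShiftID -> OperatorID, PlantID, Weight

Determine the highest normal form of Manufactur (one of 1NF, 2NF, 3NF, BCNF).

BCNF

Candidate keys: {MachineID, PlantID}, {MachineID, ShiftID}, {PlantID, ShiftID}. Prime attributes: {MachineID, PlantID, ShiftID}.
The left-hand side of every FD is a superkey, so BCNF is satisfied.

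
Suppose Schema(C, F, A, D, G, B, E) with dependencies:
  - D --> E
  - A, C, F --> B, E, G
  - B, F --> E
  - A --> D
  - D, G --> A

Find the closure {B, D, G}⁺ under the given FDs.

Start with {B, D, G}.
D --> E applies; add {E} → now {B, D, E, G}.
D, G --> A applies; add {A} → now {A, B, D, E, G}.
No further FD applies.

{A, B, D, E, G}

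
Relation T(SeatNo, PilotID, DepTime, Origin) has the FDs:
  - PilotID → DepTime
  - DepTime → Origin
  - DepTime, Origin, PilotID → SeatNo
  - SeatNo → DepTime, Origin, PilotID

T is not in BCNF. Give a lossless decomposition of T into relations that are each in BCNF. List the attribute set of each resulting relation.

Candidate keys of the original relation: {PilotID}, {SeatNo}.
{DepTime, Origin, PilotID, SeatNo}: {DepTime} determines {DepTime, Origin} here but is not a superkey — split on DepTime → Origin, giving {DepTime, Origin} and {DepTime, PilotID, SeatNo}.
{DepTime, Origin}: every determinant is a superkey — BCNF.
{DepTime, PilotID, SeatNo}: every determinant is a superkey — BCNF.

{DepTime, Origin}; {DepTime, PilotID, SeatNo}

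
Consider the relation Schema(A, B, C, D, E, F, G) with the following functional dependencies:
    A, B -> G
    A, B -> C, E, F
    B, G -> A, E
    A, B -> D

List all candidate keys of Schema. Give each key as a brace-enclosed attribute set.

{A, B}, {B, G}

Attributes never on any right-hand side: {B} — every candidate key must contain it.
{A, B}⁺ = {A, B, C, D, E, F, G}, which is every attribute, so {A, B} is a candidate key.
{B, G}⁺ = {A, B, C, D, E, F, G}, which is every attribute, so {B, G} is a candidate key.
Any other superkey properly contains one of these, so there are no further candidate keys.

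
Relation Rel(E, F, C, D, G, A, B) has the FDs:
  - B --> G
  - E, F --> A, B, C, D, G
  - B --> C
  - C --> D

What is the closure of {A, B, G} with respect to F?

{A, B, C, D, G}

Start with {A, B, G}.
B --> C applies; add {C} → now {A, B, C, G}.
C --> D applies; add {D} → now {A, B, C, D, G}.
No further FD applies.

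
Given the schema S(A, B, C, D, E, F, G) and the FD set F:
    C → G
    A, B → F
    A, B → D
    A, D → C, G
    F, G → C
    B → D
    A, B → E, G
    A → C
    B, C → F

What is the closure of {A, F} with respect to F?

Start with {A, F}.
A → C applies; add {C} → now {A, C, F}.
C → G applies; add {G} → now {A, C, F, G}.
No further FD applies.

{A, C, F, G}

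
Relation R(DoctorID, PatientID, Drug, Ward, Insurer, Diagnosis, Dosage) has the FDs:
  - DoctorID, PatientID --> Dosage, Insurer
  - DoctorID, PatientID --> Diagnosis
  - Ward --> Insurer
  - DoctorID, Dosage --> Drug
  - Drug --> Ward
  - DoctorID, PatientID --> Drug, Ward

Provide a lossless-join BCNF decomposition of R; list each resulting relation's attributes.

{Diagnosis, DoctorID, Dosage, PatientID}; {DoctorID, Dosage, Drug}; {Drug, Ward}; {Insurer, Ward}

Candidate key of the original relation: {DoctorID, PatientID}.
Within {Diagnosis, DoctorID, Dosage, Drug, Insurer, PatientID, Ward}: {Ward}⁺ ∩ {Diagnosis, DoctorID, Dosage, Drug, Insurer, PatientID, Ward} = {Insurer, Ward}, not the whole set, so Ward --> Insurer violates BCNF; decompose into {Insurer, Ward} and {Diagnosis, DoctorID, Dosage, Drug, PatientID, Ward}.
{Insurer, Ward} is in BCNF.
Within {Diagnosis, DoctorID, Dosage, Drug, PatientID, Ward}: {DoctorID, Dosage}⁺ ∩ {Diagnosis, DoctorID, Dosage, Drug, PatientID, Ward} = {DoctorID, Dosage, Drug, Ward}, not the whole set, so DoctorID, Dosage --> Drug, Ward violates BCNF; decompose into {DoctorID, Dosage, Drug, Ward} and {Diagnosis, DoctorID, Dosage, PatientID}.
Within {DoctorID, Dosage, Drug, Ward}: {Drug}⁺ ∩ {DoctorID, Dosage, Drug, Ward} = {Drug, Ward}, not the whole set, so Drug --> Ward violates BCNF; decompose into {Drug, Ward} and {DoctorID, Dosage, Drug}.
{Drug, Ward} is in BCNF.
{DoctorID, Dosage, Drug} is in BCNF.
{Diagnosis, DoctorID, Dosage, PatientID} is in BCNF.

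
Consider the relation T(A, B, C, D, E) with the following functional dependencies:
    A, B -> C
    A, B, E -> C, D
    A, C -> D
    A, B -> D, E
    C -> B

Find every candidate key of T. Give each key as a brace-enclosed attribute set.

{A, B}, {A, C}

{A} never appears on the right of any FD, so every key must include it.
{A, B}⁺ = {A, B, C, D, E}, which is every attribute, so {A, B} is a candidate key.
{A, C}⁺ = {A, B, C, D, E}, which is every attribute, so {A, C} is a candidate key.
These are minimal and exhaustive — every other superkey contains one of them.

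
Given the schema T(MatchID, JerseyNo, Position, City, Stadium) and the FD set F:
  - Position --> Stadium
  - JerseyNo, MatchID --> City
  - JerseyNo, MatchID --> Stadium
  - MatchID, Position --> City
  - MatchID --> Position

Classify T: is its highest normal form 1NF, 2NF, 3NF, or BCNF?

1NF

Candidate key: {JerseyNo, MatchID}. Prime attributes: {JerseyNo, MatchID}.
For Position --> Stadium we have {Position}⁺ = {Position, Stadium}; {Position} is not a superkey, so BCNF fails.
Because {Stadium} is non-prime and the left side of Position --> Stadium is not a superkey, the relation is not in 3NF.
Since {MatchID} ⊂ {JerseyNo, MatchID} and {MatchID}⁺ ⊇ {City, Position, Stadium} with {City, Position, Stadium} non-prime, there is a partial dependency; 2NF fails.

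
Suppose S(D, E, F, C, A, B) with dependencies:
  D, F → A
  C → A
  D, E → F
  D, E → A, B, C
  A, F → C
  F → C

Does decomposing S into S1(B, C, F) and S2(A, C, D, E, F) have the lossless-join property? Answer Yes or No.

No

S1 ∩ S2 = {C, F}; its closure under F is {A, C, F}.
The closure covers neither S1 nor S2 entirely; the join is not lossless.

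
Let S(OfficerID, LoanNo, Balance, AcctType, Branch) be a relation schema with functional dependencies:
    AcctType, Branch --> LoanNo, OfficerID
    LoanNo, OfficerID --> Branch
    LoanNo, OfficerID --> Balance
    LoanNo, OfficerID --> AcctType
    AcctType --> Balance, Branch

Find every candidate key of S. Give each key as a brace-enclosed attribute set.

{AcctType}, {LoanNo, OfficerID}

{AcctType}⁺ = {AcctType, Balance, Branch, LoanNo, OfficerID}, which is every attribute, so {AcctType} is a candidate key.
{LoanNo, OfficerID}⁺ = {AcctType, Balance, Branch, LoanNo, OfficerID}, which is every attribute, so {LoanNo, OfficerID} is a candidate key.
Any other superkey properly contains one of these, so there are no further candidate keys.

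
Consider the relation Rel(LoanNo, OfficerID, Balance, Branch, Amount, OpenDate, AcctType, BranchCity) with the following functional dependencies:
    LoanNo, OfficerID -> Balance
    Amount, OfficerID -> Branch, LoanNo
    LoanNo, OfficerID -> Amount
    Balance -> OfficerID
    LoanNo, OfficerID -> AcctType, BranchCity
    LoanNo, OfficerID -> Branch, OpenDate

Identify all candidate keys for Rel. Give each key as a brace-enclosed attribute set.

Closure of {Amount, Balance} is {AcctType, Amount, Balance, Branch, BranchCity, LoanNo, OfficerID, OpenDate}, the whole schema; {Amount, Balance} is a candidate key.
Closure of {Amount, OfficerID} is {AcctType, Amount, Balance, Branch, BranchCity, LoanNo, OfficerID, OpenDate}, the whole schema; {Amount, OfficerID} is a candidate key.
Closure of {Balance, LoanNo} is {AcctType, Amount, Balance, Branch, BranchCity, LoanNo, OfficerID, OpenDate}, the whole schema; {Balance, LoanNo} is a candidate key.
Closure of {LoanNo, OfficerID} is {AcctType, Amount, Balance, Branch, BranchCity, LoanNo, OfficerID, OpenDate}, the whole schema; {LoanNo, OfficerID} is a candidate key.
Any other superkey properly contains one of these, so there are no further candidate keys.

{Amount, Balance}, {Amount, OfficerID}, {Balance, LoanNo}, {LoanNo, OfficerID}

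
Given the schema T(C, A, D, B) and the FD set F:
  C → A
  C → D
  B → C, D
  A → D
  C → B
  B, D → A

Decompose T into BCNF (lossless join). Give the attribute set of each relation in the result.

Candidate keys of the original relation: {B}, {C}.
Within {A, B, C, D}: {A}⁺ ∩ {A, B, C, D} = {A, D}, not the whole set, so A → D violates BCNF; decompose into {A, D} and {A, B, C}.
{A, D} is in BCNF.
{A, B, C} is in BCNF.

{A, B, C}; {A, D}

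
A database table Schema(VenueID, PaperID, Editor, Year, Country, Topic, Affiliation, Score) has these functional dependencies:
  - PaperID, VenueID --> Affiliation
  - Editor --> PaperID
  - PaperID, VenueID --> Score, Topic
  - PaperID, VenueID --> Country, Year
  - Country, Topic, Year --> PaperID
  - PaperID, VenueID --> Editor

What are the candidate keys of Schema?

{Country, Topic, VenueID, Year}, {Editor, VenueID}, {PaperID, VenueID}

Attributes never on any right-hand side: {VenueID} — every candidate key must contain it.
Closure of {Editor, VenueID} is {Affiliation, Country, Editor, PaperID, Score, Topic, VenueID, Year}, the whole schema; {Editor, VenueID} is a candidate key.
Closure of {PaperID, VenueID} is {Affiliation, Country, Editor, PaperID, Score, Topic, VenueID, Year}, the whole schema; {PaperID, VenueID} is a candidate key.
Closure of {Country, Topic, VenueID, Year} is {Affiliation, Country, Editor, PaperID, Score, Topic, VenueID, Year}, the whole schema; {Country, Topic, VenueID, Year} is a candidate key.
These are minimal and exhaustive — every other superkey contains one of them.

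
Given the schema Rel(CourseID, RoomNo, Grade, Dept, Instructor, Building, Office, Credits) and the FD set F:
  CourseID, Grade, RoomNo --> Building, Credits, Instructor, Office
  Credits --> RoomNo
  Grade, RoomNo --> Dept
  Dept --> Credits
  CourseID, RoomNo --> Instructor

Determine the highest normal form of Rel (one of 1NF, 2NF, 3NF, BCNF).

Candidate keys: {CourseID, Credits, Grade}, {CourseID, Dept, Grade}, {CourseID, Grade, RoomNo}. Prime attributes: {CourseID, Credits, Dept, Grade, RoomNo}.
Credits --> RoomNo: {Credits}⁺ = {Credits, RoomNo}, which is not all of the attributes, so the left side is not a superkey — BCNF is violated.
CourseID, RoomNo --> Instructor determines the non-prime attribute {Instructor} from a non-superkey — 3NF is violated.
The proper key subset {CourseID, Credits} of {CourseID, Credits, Grade} determines non-prime {Instructor}, so the relation is not even in 2NF.

1NF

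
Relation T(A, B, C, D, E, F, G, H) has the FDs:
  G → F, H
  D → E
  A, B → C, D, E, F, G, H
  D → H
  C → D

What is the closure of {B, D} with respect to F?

Start with {B, D}.
D → E applies; add {E} → now {B, D, E}.
D → H applies; add {H} → now {B, D, E, H}.
No further FD applies.

{B, D, E, H}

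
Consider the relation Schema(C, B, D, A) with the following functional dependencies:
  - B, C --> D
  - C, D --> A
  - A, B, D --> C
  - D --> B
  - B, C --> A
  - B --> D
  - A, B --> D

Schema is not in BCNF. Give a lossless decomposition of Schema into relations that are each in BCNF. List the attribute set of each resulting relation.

{A, C, D}; {B, D}

Candidate keys of the original relation: {A, B}, {A, D}, {B, C}, {C, D}.
Within {A, B, C, D}: {D}⁺ ∩ {A, B, C, D} = {B, D}, not the whole set, so D --> B violates BCNF; decompose into {B, D} and {A, C, D}.
{B, D} has no BCNF violation.
{A, C, D} has no BCNF violation.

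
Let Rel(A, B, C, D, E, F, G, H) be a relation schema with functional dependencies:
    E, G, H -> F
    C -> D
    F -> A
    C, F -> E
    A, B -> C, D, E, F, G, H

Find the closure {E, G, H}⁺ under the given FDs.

Start with {E, G, H}.
E, G, H -> F applies; add {F} → now {E, F, G, H}.
F -> A applies; add {A} → now {A, E, F, G, H}.
No further FD applies.

{A, E, F, G, H}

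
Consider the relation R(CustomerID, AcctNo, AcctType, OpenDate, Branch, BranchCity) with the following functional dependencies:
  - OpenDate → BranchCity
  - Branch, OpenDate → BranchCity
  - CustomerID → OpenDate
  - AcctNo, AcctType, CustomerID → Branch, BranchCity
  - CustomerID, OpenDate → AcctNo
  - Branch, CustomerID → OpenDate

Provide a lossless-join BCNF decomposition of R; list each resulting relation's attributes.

{AcctNo, CustomerID, OpenDate}; {AcctType, Branch, CustomerID}; {BranchCity, OpenDate}

Candidate key of the original relation: {AcctType, CustomerID}.
Within {AcctNo, AcctType, Branch, BranchCity, CustomerID, OpenDate}: {OpenDate}⁺ ∩ {AcctNo, AcctType, Branch, BranchCity, CustomerID, OpenDate} = {BranchCity, OpenDate}, not the whole set, so OpenDate → BranchCity violates BCNF; decompose into {BranchCity, OpenDate} and {AcctNo, AcctType, Branch, CustomerID, OpenDate}.
{BranchCity, OpenDate} has no BCNF violation.
Within {AcctNo, AcctType, Branch, CustomerID, OpenDate}: {CustomerID}⁺ ∩ {AcctNo, AcctType, Branch, CustomerID, OpenDate} = {AcctNo, CustomerID, OpenDate}, not the whole set, so CustomerID → AcctNo, OpenDate violates BCNF; decompose into {AcctNo, CustomerID, OpenDate} and {AcctType, Branch, CustomerID}.
{AcctNo, CustomerID, OpenDate} has no BCNF violation.
{AcctType, Branch, CustomerID} has no BCNF violation.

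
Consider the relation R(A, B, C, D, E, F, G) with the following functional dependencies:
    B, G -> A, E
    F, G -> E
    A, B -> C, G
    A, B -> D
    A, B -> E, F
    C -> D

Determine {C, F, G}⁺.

Start with {C, F, G}.
F, G -> E applies; add {E} → now {C, E, F, G}.
C -> D applies; add {D} → now {C, D, E, F, G}.
No further FD applies.

{C, D, E, F, G}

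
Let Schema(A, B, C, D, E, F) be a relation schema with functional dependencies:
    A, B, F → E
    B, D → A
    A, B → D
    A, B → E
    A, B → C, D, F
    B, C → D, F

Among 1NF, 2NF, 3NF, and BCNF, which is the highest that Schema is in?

BCNF

Candidate keys: {A, B}, {B, C}, {B, D}. Prime attributes: {A, B, C, D}.
Each dependency's left side is a superkey — BCNF holds.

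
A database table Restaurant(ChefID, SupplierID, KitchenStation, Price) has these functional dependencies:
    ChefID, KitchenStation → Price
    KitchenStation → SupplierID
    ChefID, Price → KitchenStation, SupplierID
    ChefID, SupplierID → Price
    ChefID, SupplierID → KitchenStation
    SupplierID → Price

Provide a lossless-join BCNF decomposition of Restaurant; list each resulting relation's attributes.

{ChefID, KitchenStation}; {KitchenStation, SupplierID}; {Price, SupplierID}

Candidate keys of the original relation: {ChefID, KitchenStation}, {ChefID, Price}, {ChefID, SupplierID}.
Within {ChefID, KitchenStation, Price, SupplierID}: {KitchenStation}⁺ ∩ {ChefID, KitchenStation, Price, SupplierID} = {KitchenStation, Price, SupplierID}, not the whole set, so KitchenStation → Price, SupplierID violates BCNF; decompose into {KitchenStation, Price, SupplierID} and {ChefID, KitchenStation}.
Within {KitchenStation, Price, SupplierID}: {SupplierID}⁺ ∩ {KitchenStation, Price, SupplierID} = {Price, SupplierID}, not the whole set, so SupplierID → Price violates BCNF; decompose into {Price, SupplierID} and {KitchenStation, SupplierID}.
{Price, SupplierID} is in BCNF.
{KitchenStation, SupplierID} is in BCNF.
{ChefID, KitchenStation} is in BCNF.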